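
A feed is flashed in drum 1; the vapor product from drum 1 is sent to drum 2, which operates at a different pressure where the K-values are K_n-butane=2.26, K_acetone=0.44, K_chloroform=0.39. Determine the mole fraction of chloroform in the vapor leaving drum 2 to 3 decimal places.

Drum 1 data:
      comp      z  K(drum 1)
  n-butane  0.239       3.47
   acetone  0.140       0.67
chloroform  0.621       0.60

y_chloroform (drum 2) = 0.213

Drum 1:
Newton–Raphson from ψ₁ = 0.5:
  ψ₁ = 0.500: g = -0.1017, g' = -0.469 → ψ₁ = 0.283
  ψ₁ = 0.283: g = 0.0163, g' = -0.650 → ψ₁ = 0.308
  ψ₁ = 0.308: g = 0.0004, g' = -0.618 → ψ₁ = 0.309
Converged at ψ₁ = 0.309.
Drum-1 compositions:
  n-butane: x = 0.136, y = 0.470
  acetone: x = 0.156, y = 0.104
  chloroform: x = 0.709, y = 0.425
Drum-2 feed = drum-1 vapor: z₂ = (0.4704, 0.1044, 0.4251).
Drum 2:
Material balance + equilibrium reduce to Σ zᵢ(Kᵢ−1)/(1+ψ₂(Kᵢ−1)) = 0.
Feasibility: ΣzᵢKᵢ = 1.275, Σzᵢ/Kᵢ = 1.536 — both > 1, two phases present.
Iterate (Newton) starting at ψ₂ = 0.5:
  ψ₂ = 0.500: g = -0.0907, g' = -0.672 → ψ₂ = 0.365
  ψ₂ = 0.365: g = -0.0011, g' = -0.664 → ψ₂ = 0.363
Converged at ψ₂ = 0.363.
  n-butane: x = 0.323, y = 0.729
  acetone: x = 0.131, y = 0.058
  chloroform: x = 0.546, y = 0.213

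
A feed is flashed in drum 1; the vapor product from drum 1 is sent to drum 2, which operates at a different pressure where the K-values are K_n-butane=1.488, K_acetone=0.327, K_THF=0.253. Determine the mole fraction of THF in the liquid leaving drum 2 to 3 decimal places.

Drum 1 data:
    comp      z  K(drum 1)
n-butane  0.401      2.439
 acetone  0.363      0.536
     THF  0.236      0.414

Drum 1:
Iterate (Newton) starting at ψ₁ = 0.5:
  ψ₁ = 0.500: g = -0.0793, g' = -0.575 → ψ₁ = 0.362
  ψ₁ = 0.362: g = 0.0014, g' = -0.602 → ψ₁ = 0.364
Converged at ψ₁ = 0.364.
Drum-1 compositions:
  n-butane: x = 0.263, y = 0.642
  acetone: x = 0.437, y = 0.234
  THF: x = 0.300, y = 0.124
Drum-2 feed = drum-1 vapor: z₂ = (0.6416, 0.2342, 0.1242).
Drum 2:
Material balance + equilibrium reduce to Σ zᵢ(Kᵢ−1)/(1+ψ₂(Kᵢ−1)) = 0.
Check two-phase: ΣzᵢKᵢ = 1.063 > 1 and Σzᵢ/Kᵢ = 1.638 > 1, so g(0) = 0.063 > 0 and g(1) = -0.638 < 0.
Iterate (Newton) starting at ψ₂ = 0.5:
  ψ₂ = 0.500: g = -0.1339, g' = -0.516 → ψ₂ = 0.241
  ψ₂ = 0.241: g = -0.0209, g' = -0.376 → ψ₂ = 0.185
  ψ₂ = 0.185: g = -0.0005, g' = -0.360 → ψ₂ = 0.184
Converged at ψ₂ = 0.184.
  n-butane: x = 0.589, y = 0.876
  acetone: x = 0.267, y = 0.087
  THF: x = 0.144, y = 0.036

x_THF (drum 2) = 0.144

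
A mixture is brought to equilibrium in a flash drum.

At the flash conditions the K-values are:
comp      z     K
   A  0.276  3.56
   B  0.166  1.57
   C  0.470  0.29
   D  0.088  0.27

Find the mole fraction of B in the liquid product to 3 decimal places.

x_B = 0.143

Material balance + equilibrium reduce to Σ zᵢ(Kᵢ−1)/(1+V/F(Kᵢ−1)) = 0.
g(0) = ΣzᵢKᵢ − 1 = 0.403 and g(1) = 1 − Σzᵢ/Kᵢ = -1.130, so a root lies in (0, 1).
Iterate (Newton) starting at V/F = 0.56:
  V/F = 0.560: g = -0.3006, g' = -1.123 → V/F = 0.292
  V/F = 0.292: g = -0.0177, g' = -1.084 → V/F = 0.276
Converged at V/F = 0.276.
Compositions from xᵢ = zᵢ/(1+V/F(Kᵢ−1)), yᵢ = Kᵢxᵢ:
  A: x = 0.162, y = 0.576
  B: x = 0.143, y = 0.225
  C: x = 0.585, y = 0.170
  D: x = 0.110, y = 0.030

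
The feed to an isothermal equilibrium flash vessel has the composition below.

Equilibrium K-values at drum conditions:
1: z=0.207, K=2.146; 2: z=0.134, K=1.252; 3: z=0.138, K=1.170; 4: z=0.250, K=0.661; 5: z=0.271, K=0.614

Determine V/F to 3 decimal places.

V/F = 0.373

Rachford–Rice: g(V/F) = Σ zᵢ(Kᵢ−1)/(1+V/F(Kᵢ−1)) = 0.
Feasibility: ΣzᵢKᵢ = 1.105, Σzᵢ/Kᵢ = 1.141 — both > 1, two phases present.
Newton iteration, V/F⁰ = 0.65:
  V/F = 0.650: g = -0.0623, g' = -0.218 → V/F = 0.364
  V/F = 0.364: g = 0.0019, g' = -0.238 → V/F = 0.373
Converged at V/F = 0.373.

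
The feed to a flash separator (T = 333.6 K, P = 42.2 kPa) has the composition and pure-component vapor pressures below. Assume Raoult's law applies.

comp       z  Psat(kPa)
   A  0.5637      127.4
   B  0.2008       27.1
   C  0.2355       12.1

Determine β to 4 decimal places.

β = 0.7430

Raoult's law: Kᵢ = Pᵢˢᵃᵗ/P = Pᵢˢᵃᵗ/42.2.
  K_A = 127.4/42.2 = 3.018957, K_B = 27.1/42.2 = 0.642180, K_C = 12.1/42.2 = 0.286730
Newton–Raphson from β = 0.69:
  β = 0.6900: g = 0.04941, g' = -0.9111 → β = 0.7442
  β = 0.7442: g = -0.00119, g' = -0.9590 → β = 0.7430
Converged at β = 0.7430.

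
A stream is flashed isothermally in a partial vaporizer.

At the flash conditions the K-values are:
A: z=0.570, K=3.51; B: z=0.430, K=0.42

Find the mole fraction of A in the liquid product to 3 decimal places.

x_A = 0.188

Rachford–Rice: g(ψ) = Σ zᵢ(Kᵢ−1)/(1+ψ(Kᵢ−1)) = 0.
g(0) = ΣzᵢKᵢ − 1 = 1.181 and g(1) = 1 − Σzᵢ/Kᵢ = -0.186, so a root lies in (0, 1).
Binary case is linear: z₁(K₁−1)(1+ψ(K₂−1)) + z₂(K₂−1)(1+ψ(K₁−1)) = 0
⇒ ψ = [z₁(K₁−1)+z₂(K₂−1)] / [−(K₁−1)(K₂−1)] = 1.1813/1.4558 = 0.811
Compositions from xᵢ = zᵢ/(1+ψ(Kᵢ−1)), yᵢ = Kᵢxᵢ:
  A: x = 0.188, y = 0.659
  B: x = 0.812, y = 0.341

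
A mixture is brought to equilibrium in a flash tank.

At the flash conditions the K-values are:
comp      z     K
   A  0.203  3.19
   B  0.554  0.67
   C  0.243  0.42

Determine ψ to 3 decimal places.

ψ = 0.133

Let ψ = V/F and solve Σ zᵢ(Kᵢ−1)/(1+ψ(Kᵢ−1)) = 0.
g(0) = ΣzᵢKᵢ − 1 = 0.121 and g(1) = 1 − Σzᵢ/Kᵢ = -0.469, so a root lies in (0, 1).
Iterate (Newton) starting at ψ = 0.5:
  ψ = 0.500: g = -0.2052, g' = -0.471 → ψ = 0.064
  ψ = 0.064: g = 0.0570, g' = -0.901 → ψ = 0.127
  ψ = 0.127: g = 0.0048, g' = -0.757 → ψ = 0.133
Converged at ψ = 0.133.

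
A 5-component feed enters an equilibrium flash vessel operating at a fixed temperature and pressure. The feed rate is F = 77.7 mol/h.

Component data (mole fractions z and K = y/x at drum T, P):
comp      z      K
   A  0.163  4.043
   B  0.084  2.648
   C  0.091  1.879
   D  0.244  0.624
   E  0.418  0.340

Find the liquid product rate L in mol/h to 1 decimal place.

L = 57.1 mol/h

Let β = V/F and solve Σ zᵢ(Kᵢ−1)/(1+β(Kᵢ−1)) = 0.
Check two-phase: ΣzᵢKᵢ = 1.347 > 1 and Σzᵢ/Kᵢ = 1.741 > 1, so g(0) = 0.347 > 0 and g(1) = -0.741 < 0.
Newton–Raphson from β = 0.53:
  β = 0.530: g = -0.2206, g' = -0.803 → β = 0.255
  β = 0.255: g = 0.0085, g' = -0.943 → β = 0.264
  β = 0.264: g = 0.0001, g' = -0.930 → β = 0.265
Converged at β = 0.265.
Then V = β·F = 0.2645·77.7 = 20.6 mol/h and L = F − V = 57.1 mol/h.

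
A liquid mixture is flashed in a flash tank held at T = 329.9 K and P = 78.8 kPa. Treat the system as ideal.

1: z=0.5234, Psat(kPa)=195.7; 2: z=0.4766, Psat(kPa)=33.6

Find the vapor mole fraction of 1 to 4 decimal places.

Raoult's law: Kᵢ = Pᵢˢᵃᵗ/P = Pᵢˢᵃᵗ/78.8.
  K_1 = 195.7/78.8 = 2.483503, K_2 = 33.6/78.8 = 0.426396
Material balance + equilibrium reduce to Σ zᵢ(Kᵢ−1)/(1+β(Kᵢ−1)) = 0.
Check two-phase: ΣzᵢKᵢ = 1.5031 > 1 and Σzᵢ/Kᵢ = 1.3285 > 1, so g(0) = 0.5031 > 0 and g(1) = -0.3285 < 0.
Binary case is linear: z₁(K₁−1)(1+β(K₂−1)) + z₂(K₂−1)(1+β(K₁−1)) = 0
⇒ β = [z₁(K₁−1)+z₂(K₂−1)] / [−(K₁−1)(K₂−1)] = 0.50309/0.85094 = 0.5912
Compositions from xᵢ = zᵢ/(1+β(Kᵢ−1)), yᵢ = Kᵢxᵢ:
  1: x = 0.2788, y = 0.6925
  2: x = 0.7212, y = 0.3075

y_1 = 0.6925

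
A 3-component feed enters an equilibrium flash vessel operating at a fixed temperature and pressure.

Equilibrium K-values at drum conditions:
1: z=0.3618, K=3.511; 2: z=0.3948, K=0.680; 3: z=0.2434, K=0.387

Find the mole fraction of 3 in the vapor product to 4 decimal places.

y_3 = 0.1427

Let β = V/F and solve Σ zᵢ(Kᵢ−1)/(1+β(Kᵢ−1)) = 0.
Check two-phase: ΣzᵢKᵢ = 1.6329 > 1 and Σzᵢ/Kᵢ = 1.3126 > 1, so g(0) = 0.6329 > 0 and g(1) = -0.3126 < 0.
Newton–Raphson from β = 0.5:
  β = 0.5000: g = 0.03724, g' = -0.6959 → β = 0.5535
  β = 0.5535: g = 0.00078, g' = -0.6686 → β = 0.5547
Converged at β = 0.5547.
Compositions from xᵢ = zᵢ/(1+β(Kᵢ−1)), yᵢ = Kᵢxᵢ:
  1: x = 0.1512, y = 0.5309
  2: x = 0.4800, y = 0.3264
  3: x = 0.3688, y = 0.1427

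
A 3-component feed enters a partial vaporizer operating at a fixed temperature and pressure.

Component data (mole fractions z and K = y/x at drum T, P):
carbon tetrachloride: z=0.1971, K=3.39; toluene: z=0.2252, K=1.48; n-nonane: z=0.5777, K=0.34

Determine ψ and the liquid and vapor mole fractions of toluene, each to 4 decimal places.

Material balance + equilibrium reduce to Σ zᵢ(Kᵢ−1)/(1+ψ(Kᵢ−1)) = 0.
Check two-phase: ΣzᵢKᵢ = 1.1979 > 1 and Σzᵢ/Kᵢ = 1.9094 > 1, so g(0) = 0.1979 > 0 and g(1) = -0.9094 < 0.
Newton–Raphson from ψ = 0.5:
  ψ = 0.5000: g = -0.26729, g' = -0.8280 → ψ = 0.1772
  ψ = 0.1772: g = -0.00122, g' = -0.9224 → ψ = 0.1759
Converged at ψ = 0.1759.
Compositions from xᵢ = zᵢ/(1+ψ(Kᵢ−1)), yᵢ = Kᵢxᵢ:
  carbon tetrachloride: x = 0.1388, y = 0.4704
  toluene: x = 0.2077, y = 0.3074
  n-nonane: x = 0.6536, y = 0.2222

ψ = 0.1759, x_toluene = 0.2077, y_toluene = 0.3074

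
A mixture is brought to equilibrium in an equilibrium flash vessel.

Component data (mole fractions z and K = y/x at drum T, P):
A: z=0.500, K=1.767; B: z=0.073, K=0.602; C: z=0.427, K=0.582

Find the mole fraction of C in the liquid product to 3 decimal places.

Rachford–Rice: g(ψ) = Σ zᵢ(Kᵢ−1)/(1+ψ(Kᵢ−1)) = 0.
Check two-phase: ΣzᵢKᵢ = 1.176 > 1 and Σzᵢ/Kᵢ = 1.138 > 1, so g(0) = 0.176 > 0 and g(1) = -0.138 < 0.
Iterate (Newton) starting at ψ = 0.5:
  ψ = 0.500: g = 0.0153, g' = -0.291 → ψ = 0.553
Converged at ψ = 0.553.
Compositions from xᵢ = zᵢ/(1+ψ(Kᵢ−1)), yᵢ = Kᵢxᵢ:
  A: x = 0.351, y = 0.621
  B: x = 0.094, y = 0.056
  C: x = 0.555, y = 0.323

x_C = 0.555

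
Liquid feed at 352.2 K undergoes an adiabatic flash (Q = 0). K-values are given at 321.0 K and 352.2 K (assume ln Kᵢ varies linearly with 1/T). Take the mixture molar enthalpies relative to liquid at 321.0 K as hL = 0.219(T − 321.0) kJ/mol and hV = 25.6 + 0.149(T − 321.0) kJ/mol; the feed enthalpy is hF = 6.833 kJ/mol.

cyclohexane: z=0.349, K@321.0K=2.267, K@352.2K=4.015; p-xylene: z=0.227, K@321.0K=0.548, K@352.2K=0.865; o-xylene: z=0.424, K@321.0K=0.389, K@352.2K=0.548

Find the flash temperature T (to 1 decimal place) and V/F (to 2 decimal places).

T = 325.9 K, V/F = 0.23

Adiabatic flash: solve Rachford–Rice at each trial T, then check hF = ψ·hV(T) + (1−ψ)·hL(T).
  T = 321.0 K: K = (2.267, 0.548, 0.389), RR gives ψ = 0.114, H_out = 2.908 kJ/mol
  T = 352.2 K: K = (4.015, 0.865, 0.548), RR gives ψ = 0.747, H_out = 24.330 kJ/mol
  T = 336.6 K: K = (3.057, 0.696, 0.465), RR gives ψ = 0.441, H_out = 14.228 kJ/mol
  T = 328.8 K: K = (2.642, 0.619, 0.426), RR gives ψ = 0.289, H_out = 8.948 kJ/mol
  T = 324.9 K: K = (2.450, 0.583, 0.407), RR gives ψ = 0.206, H_out = 6.066 kJ/mol
  T = 326.9 K: K = (2.547, 0.601, 0.417), RR gives ψ = 0.249, H_out = 7.572 kJ/mol
Linear interpolation between T = 324.9 (H_out = 6.066) and T = 326.9 (H_out = 7.572) on hF = 6.833 gives T ≈ 325.9 K, at which ψ = 0.23.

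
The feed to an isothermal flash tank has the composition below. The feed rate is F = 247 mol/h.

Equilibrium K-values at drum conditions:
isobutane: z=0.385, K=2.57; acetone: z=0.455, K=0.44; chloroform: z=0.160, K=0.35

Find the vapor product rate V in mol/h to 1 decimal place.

Iterate (Newton) starting at ψ = 0.32:
  ψ = 0.320: g = -0.0394, g' = -0.740 → ψ = 0.267
  ψ = 0.267: g = 0.0007, g' = -0.768 → ψ = 0.268
Converged at ψ = 0.268.
Then V = ψ·F = 0.2676·247 = 66.1 mol/h and L = F − V = 180.9 mol/h.

V = 66.1 mol/h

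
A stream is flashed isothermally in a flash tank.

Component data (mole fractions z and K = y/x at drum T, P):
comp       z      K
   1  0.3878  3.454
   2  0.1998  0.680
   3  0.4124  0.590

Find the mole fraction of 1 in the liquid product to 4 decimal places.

Material balance + equilibrium reduce to Σ zᵢ(Kᵢ−1)/(1+V/F(Kᵢ−1)) = 0.
Check two-phase: ΣzᵢKᵢ = 1.7186 > 1 and Σzᵢ/Kᵢ = 1.1051 > 1, so g(0) = 0.7186 > 0 and g(1) = -0.1051 < 0.
Newton iteration, V/F⁰ = 0.5:
  V/F = 0.5000: g = 0.13853, g' = -0.6096 → V/F = 0.7273
  V/F = 0.7273: g = 0.01750, g' = -0.4767 → V/F = 0.7640
  V/F = 0.7640: g = 0.00021, g' = -0.4654 → V/F = 0.7644
Converged at V/F = 0.7644.
Compositions from xᵢ = zᵢ/(1+V/F(Kᵢ−1)), yᵢ = Kᵢxᵢ:
  1: x = 0.1348, y = 0.4658
  2: x = 0.2645, y = 0.1799
  3: x = 0.6007, y = 0.3544

x_1 = 0.1348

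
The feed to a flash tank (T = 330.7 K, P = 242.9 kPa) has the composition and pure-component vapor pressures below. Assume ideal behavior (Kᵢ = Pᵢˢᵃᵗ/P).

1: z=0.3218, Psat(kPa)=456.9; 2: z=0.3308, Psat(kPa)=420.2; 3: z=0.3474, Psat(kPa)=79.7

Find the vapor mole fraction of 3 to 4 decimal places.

Raoult's law: Kᵢ = Pᵢˢᵃᵗ/P = Pᵢˢᵃᵗ/242.9.
  K_1 = 456.9/242.9 = 1.881021, K_2 = 420.2/242.9 = 1.729930, K_3 = 79.7/242.9 = 0.328119
Rachford–Rice: g(ψ) = Σ zᵢ(Kᵢ−1)/(1+ψ(Kᵢ−1)) = 0.
Check two-phase: ΣzᵢKᵢ = 1.2916 > 1 and Σzᵢ/Kᵢ = 1.4211 > 1, so g(0) = 0.2916 > 0 and g(1) = -0.4211 < 0.
Iterate (Newton) starting at ψ = 0.56:
  ψ = 0.5600: g = -0.01296, g' = -0.6039 → ψ = 0.5385
  ψ = 0.5385: g = -0.00014, g' = -0.5908 → ψ = 0.5383
Converged at ψ = 0.5383.
Compositions from xᵢ = zᵢ/(1+ψ(Kᵢ−1)), yᵢ = Kᵢxᵢ:
  1: x = 0.2183, y = 0.4106
  2: x = 0.2375, y = 0.4108
  3: x = 0.5442, y = 0.1786

y_3 = 0.1786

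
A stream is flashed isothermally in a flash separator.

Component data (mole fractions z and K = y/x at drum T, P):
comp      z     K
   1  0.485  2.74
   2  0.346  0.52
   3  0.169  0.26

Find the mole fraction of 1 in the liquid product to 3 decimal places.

Newton–Raphson from ψ = 0.44:
  ψ = 0.440: g = 0.0820, g' = -0.803 → ψ = 0.542
  ψ = 0.542: g = 0.0009, g' = -0.793 → ψ = 0.543
Converged at ψ = 0.543.
Compositions from xᵢ = zᵢ/(1+ψ(Kᵢ−1)), yᵢ = Kᵢxᵢ:
  1: x = 0.249, y = 0.683
  2: x = 0.468, y = 0.243
  3: x = 0.283, y = 0.073

x_1 = 0.249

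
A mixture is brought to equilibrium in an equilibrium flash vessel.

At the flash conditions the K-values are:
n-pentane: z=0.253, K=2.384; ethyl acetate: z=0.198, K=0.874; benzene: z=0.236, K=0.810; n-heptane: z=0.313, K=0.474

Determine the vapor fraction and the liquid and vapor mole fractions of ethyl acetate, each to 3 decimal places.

Material balance + equilibrium reduce to Σ zᵢ(Kᵢ−1)/(1+ψ(Kᵢ−1)) = 0.
Feasibility: ΣzᵢKᵢ = 1.116, Σzᵢ/Kᵢ = 1.284 — both > 1, two phases present.
Newton iteration, ψ⁰ = 0.67:
  ψ = 0.670: g = -0.1512, g' = -0.352 → ψ = 0.240
  ψ = 0.240: g = 0.0016, g' = -0.399 → ψ = 0.244
Converged at ψ = 0.244.
Compositions from xᵢ = zᵢ/(1+ψ(Kᵢ−1)), yᵢ = Kᵢxᵢ:
  n-pentane: x = 0.189, y = 0.451
  ethyl acetate: x = 0.204, y = 0.179
  benzene: x = 0.247, y = 0.200
  n-heptane: x = 0.359, y = 0.170

ψ = 0.244, x_ethyl acetate = 0.204, y_ethyl acetate = 0.179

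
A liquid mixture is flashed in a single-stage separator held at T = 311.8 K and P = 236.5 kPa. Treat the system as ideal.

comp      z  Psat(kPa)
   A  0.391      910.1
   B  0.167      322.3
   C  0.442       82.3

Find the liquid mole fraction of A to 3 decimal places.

x_A = 0.146

Raoult's law: Kᵢ = Pᵢˢᵃᵗ/P = Pᵢˢᵃᵗ/236.5.
  K_A = 910.1/236.5 = 3.84820, K_B = 322.3/236.5 = 1.36279, K_C = 82.3/236.5 = 0.34799
Rachford–Rice: g(ψ) = Σ zᵢ(Kᵢ−1)/(1+ψ(Kᵢ−1)) = 0.
Check two-phase: ΣzᵢKᵢ = 1.886 > 1 and Σzᵢ/Kᵢ = 1.494 > 1, so g(0) = 0.886 > 0 and g(1) = -0.494 < 0.
Iterate (Newton) starting at ψ = 0.63:
  ψ = 0.630: g = -0.0412, g' = -0.962 → ψ = 0.587
Converged at ψ = 0.587.
Compositions from xᵢ = zᵢ/(1+ψ(Kᵢ−1)), yᵢ = Kᵢxᵢ:
  A: x = 0.146, y = 0.563
  B: x = 0.138, y = 0.188
  C: x = 0.716, y = 0.249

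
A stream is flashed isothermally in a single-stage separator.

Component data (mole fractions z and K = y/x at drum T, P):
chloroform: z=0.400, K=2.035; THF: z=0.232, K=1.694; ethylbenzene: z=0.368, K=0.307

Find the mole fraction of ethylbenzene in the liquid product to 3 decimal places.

x_ethylbenzene = 0.565

Rachford–Rice: g(V/F) = Σ zᵢ(Kᵢ−1)/(1+V/F(Kᵢ−1)) = 0.
Feasibility: ΣzᵢKᵢ = 1.320, Σzᵢ/Kᵢ = 1.532 — both > 1, two phases present.
Newton–Raphson from V/F = 0.5:
  V/F = 0.500: g = 0.0021, g' = -0.661 → V/F = 0.503
Converged at V/F = 0.503.
Compositions from xᵢ = zᵢ/(1+V/F(Kᵢ−1)), yᵢ = Kᵢxᵢ:
  chloroform: x = 0.263, y = 0.535
  THF: x = 0.172, y = 0.291
  ethylbenzene: x = 0.565, y = 0.173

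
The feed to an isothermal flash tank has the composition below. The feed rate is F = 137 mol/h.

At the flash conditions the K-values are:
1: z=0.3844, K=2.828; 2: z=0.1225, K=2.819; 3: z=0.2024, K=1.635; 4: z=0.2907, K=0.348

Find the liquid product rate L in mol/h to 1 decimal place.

L = 17.5 mol/h

Iterate (Newton) starting at β = 0.5:
  β = 0.5000: g = 0.30016, g' = -0.7808 → β = 0.8844
  β = 0.8844: g = -0.01143, g' = -0.9701 → β = 0.8726
  β = 0.8726: g = -0.00012, g' = -0.9502 → β = 0.8725
Converged at β = 0.8725.
Then V = β·F = 0.8725·137 = 119.5 mol/h and L = F − V = 17.5 mol/h.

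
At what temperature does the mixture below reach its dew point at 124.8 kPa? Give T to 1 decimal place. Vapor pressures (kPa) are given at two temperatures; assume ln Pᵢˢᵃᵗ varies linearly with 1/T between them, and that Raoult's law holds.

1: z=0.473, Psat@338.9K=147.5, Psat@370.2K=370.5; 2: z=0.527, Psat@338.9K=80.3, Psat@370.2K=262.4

Dew-point temperature: Σzᵢ·P/Pᵢˢᵃᵗ(T) = 1. Interpolate ln Pᵢˢᵃᵗ = aᵢ + bᵢ/T.
  T = 338.9 K: ΣzᵢP/Pᵢˢᵃᵗ = 1.2193
  T = 370.2 K: ΣzᵢP/Pᵢˢᵃᵗ = 0.4100
  T = 354.5 K: ΣzᵢP/Pᵢˢᵃᵗ = 0.6900
  T = 346.7 K: ΣzᵢP/Pᵢˢᵃᵗ = 0.9109
  T = 342.8 K: ΣzᵢP/Pᵢˢᵃᵗ = 1.0520
  T = 344.8 K: ΣzᵢP/Pᵢˢᵃᵗ = 0.9767
Interpolating between 342.8 K and 344.8 K gives T ≈ 344.2 K.

T = 344.2 K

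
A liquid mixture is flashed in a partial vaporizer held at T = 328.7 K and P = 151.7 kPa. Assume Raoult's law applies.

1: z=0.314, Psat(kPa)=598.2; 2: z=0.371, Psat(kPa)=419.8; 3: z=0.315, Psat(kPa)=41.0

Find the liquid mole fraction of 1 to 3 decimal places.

Raoult's law: Kᵢ = Pᵢˢᵃᵗ/P = Pᵢˢᵃᵗ/151.7.
  K_1 = 598.2/151.7 = 3.94331, K_2 = 419.8/151.7 = 2.76730, K_3 = 41.0/151.7 = 0.27027
Rachford–Rice: g(V/F) = Σ zᵢ(Kᵢ−1)/(1+V/F(Kᵢ−1)) = 0.
g(0) = ΣzᵢKᵢ − 1 = 1.350 and g(1) = 1 − Σzᵢ/Kᵢ = -0.379, so a root lies in (0, 1).
Newton iteration, V/F⁰ = 0.5:
  V/F = 0.500: g = 0.3601, g' = -1.188 → V/F = 0.803
  V/F = 0.803: g = -0.0097, g' = -1.418 → V/F = 0.796
Converged at V/F = 0.796.
Compositions from xᵢ = zᵢ/(1+V/F(Kᵢ−1)), yᵢ = Kᵢxᵢ:
  1: x = 0.094, y = 0.370
  2: x = 0.154, y = 0.426
  3: x = 0.752, y = 0.203

x_1 = 0.094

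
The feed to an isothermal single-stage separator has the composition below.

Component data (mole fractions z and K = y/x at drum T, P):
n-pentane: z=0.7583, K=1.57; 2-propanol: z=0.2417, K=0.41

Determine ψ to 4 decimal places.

Let ψ = V/F and solve Σ zᵢ(Kᵢ−1)/(1+ψ(Kᵢ−1)) = 0.
Check two-phase: ΣzᵢKᵢ = 1.2896 > 1 and Σzᵢ/Kᵢ = 1.0725 > 1, so g(0) = 0.2896 > 0 and g(1) = -0.0725 < 0.
Newton–Raphson from ψ = 0.5:
  ψ = 0.5000: g = 0.13409, g' = -0.3185 → ψ = 0.9210
  ψ = 0.9210: g = -0.02889, g' = -0.5095 → ψ = 0.8643
  ψ = 0.8643: g = -0.00143, g' = -0.4609 → ψ = 0.8612
Converged at ψ = 0.8612.

ψ = 0.8612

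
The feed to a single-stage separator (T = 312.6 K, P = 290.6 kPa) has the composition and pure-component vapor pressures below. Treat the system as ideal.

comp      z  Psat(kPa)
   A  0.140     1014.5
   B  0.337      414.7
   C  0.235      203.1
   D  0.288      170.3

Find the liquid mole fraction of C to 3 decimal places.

x_C = 0.290

Raoult's law: Kᵢ = Pᵢˢᵃᵗ/P = Pᵢˢᵃᵗ/290.6.
  K_A = 1014.5/290.6 = 3.49105, K_B = 414.7/290.6 = 1.42705, K_C = 203.1/290.6 = 0.69890, K_D = 170.3/290.6 = 0.58603
Rachford–Rice: g(ψ) = Σ zᵢ(Kᵢ−1)/(1+ψ(Kᵢ−1)) = 0.
g(0) = ΣzᵢKᵢ − 1 = 0.303 and g(1) = 1 − Σzᵢ/Kᵢ = -0.104, so a root lies in (0, 1).
Iterate (Newton) starting at ψ = 0.5:
  ψ = 0.500: g = 0.0403, g' = -0.322 → ψ = 0.625
  ψ = 0.625: g = 0.0020, g' = -0.293 → ψ = 0.632
Converged at ψ = 0.632.
Compositions from xᵢ = zᵢ/(1+ψ(Kᵢ−1)), yᵢ = Kᵢxᵢ:
  A: x = 0.054, y = 0.190
  B: x = 0.265, y = 0.379
  C: x = 0.290, y = 0.203
  D: x = 0.390, y = 0.229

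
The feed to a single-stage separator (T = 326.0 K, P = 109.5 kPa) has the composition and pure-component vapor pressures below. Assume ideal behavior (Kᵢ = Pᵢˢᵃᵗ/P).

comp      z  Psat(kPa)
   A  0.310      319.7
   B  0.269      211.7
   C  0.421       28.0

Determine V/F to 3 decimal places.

Raoult's law: Kᵢ = Pᵢˢᵃᵗ/P = Pᵢˢᵃᵗ/109.5.
  K_A = 319.7/109.5 = 2.91963, K_B = 211.7/109.5 = 1.93333, K_C = 28.0/109.5 = 0.25571
Material balance + equilibrium reduce to Σ zᵢ(Kᵢ−1)/(1+V/F(Kᵢ−1)) = 0.
g(0) = ΣzᵢKᵢ − 1 = 0.533 and g(1) = 1 − Σzᵢ/Kᵢ = -0.892, so a root lies in (0, 1).
Iterate (Newton) starting at V/F = 0.5:
  V/F = 0.500: g = -0.0243, g' = -0.998 → V/F = 0.476
Converged at V/F = 0.476.

V/F = 0.476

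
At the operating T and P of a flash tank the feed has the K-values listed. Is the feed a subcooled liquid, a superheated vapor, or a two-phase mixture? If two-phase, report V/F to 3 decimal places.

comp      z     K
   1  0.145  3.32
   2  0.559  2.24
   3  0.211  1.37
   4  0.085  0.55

ΣzᵢKᵢ = 2.069; Σzᵢ/Kᵢ = 0.602.
Since Σzᵢ/Kᵢ < 1 the mixture is above its dew point — single vapor phase.

superheated vapor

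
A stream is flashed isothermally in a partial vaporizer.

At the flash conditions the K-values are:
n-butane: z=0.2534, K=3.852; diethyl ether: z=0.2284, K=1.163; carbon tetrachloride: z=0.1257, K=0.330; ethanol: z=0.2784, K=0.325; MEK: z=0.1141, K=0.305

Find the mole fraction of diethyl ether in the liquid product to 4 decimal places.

x_diethyl ether = 0.2183

Rachford–Rice: g(ψ) = Σ zᵢ(Kᵢ−1)/(1+ψ(Kᵢ−1)) = 0.
Feasibility: ΣzᵢKᵢ = 1.4085, Σzᵢ/Kᵢ = 1.8738 — both > 1, two phases present.
Iterate (Newton) starting at ψ = 0.5:
  ψ = 0.5000: g = -0.19951, g' = -0.9014 → ψ = 0.2787
  ψ = 0.2787: g = 0.00491, g' = -1.0079 → ψ = 0.2836
Converged at ψ = 0.2836.
Compositions from xᵢ = zᵢ/(1+ψ(Kᵢ−1)), yᵢ = Kᵢxᵢ:
  n-butane: x = 0.1401, y = 0.5397
  diethyl ether: x = 0.2183, y = 0.2539
  carbon tetrachloride: x = 0.1552, y = 0.0512
  ethanol: x = 0.3443, y = 0.1119
  MEK: x = 0.1421, y = 0.0433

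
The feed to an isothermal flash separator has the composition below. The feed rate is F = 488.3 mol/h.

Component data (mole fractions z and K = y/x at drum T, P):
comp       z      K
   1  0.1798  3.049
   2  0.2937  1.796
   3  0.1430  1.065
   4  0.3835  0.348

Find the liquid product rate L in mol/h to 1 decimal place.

Material balance + equilibrium reduce to Σ zᵢ(Kᵢ−1)/(1+ψ(Kᵢ−1)) = 0.
g(0) = ΣzᵢKᵢ − 1 = 0.3614 and g(1) = 1 − Σzᵢ/Kᵢ = -0.4588, so a root lies in (0, 1).
Iterate (Newton) starting at ψ = 0.5:
  ψ = 0.5000: g = -0.01278, g' = -0.6388 → ψ = 0.4800
  ψ = 0.4800: g = -0.00004, g' = -0.6352 → ψ = 0.4799
Converged at ψ = 0.4799.
Then V = ψ·F = 0.4799·488.3 = 234.4 mol/h and L = F − V = 253.9 mol/h.

L = 253.9 mol/h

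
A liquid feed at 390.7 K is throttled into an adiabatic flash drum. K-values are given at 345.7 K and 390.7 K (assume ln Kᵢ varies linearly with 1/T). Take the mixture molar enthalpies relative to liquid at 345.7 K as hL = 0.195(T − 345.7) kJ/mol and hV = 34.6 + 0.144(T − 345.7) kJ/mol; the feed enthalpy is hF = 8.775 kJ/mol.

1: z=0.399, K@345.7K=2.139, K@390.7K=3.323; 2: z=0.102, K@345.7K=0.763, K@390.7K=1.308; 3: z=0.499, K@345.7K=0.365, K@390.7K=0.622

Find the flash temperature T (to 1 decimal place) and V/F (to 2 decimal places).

T = 349.4 K, V/F = 0.23

Adiabatic flash: solve Rachford–Rice at each trial T, then check hF = ψ·hV(T) + (1−ψ)·hL(T).
  T = 345.7 K: K = (2.139, 0.763, 0.365), RR gives ψ = 0.171, H_out = 5.901 kJ/mol
  T = 390.7 K: K = (3.323, 1.308, 0.622), RR gives ψ = 0.999, H_out = 41.054 kJ/mol
  T = 368.2 K: K = (2.702, 1.016, 0.484), RR gives ψ = 0.538, H_out = 22.382 kJ/mol
  T = 356.9 K: K = (2.412, 0.884, 0.422), RR gives ψ = 0.355, H_out = 14.266 kJ/mol
  T = 351.3 K: K = (2.273, 0.822, 0.393), RR gives ψ = 0.265, H_out = 10.178 kJ/mol
  T = 348.5 K: K = (2.206, 0.792, 0.379), RR gives ψ = 0.218, H_out = 8.071 kJ/mol
  T = 349.9 K: K = (2.239, 0.807, 0.386), RR gives ψ = 0.242, H_out = 9.132 kJ/mol
Linear interpolation between T = 348.5 (H_out = 8.071) and T = 349.9 (H_out = 9.132) on hF = 8.775 gives T ≈ 349.4 K, at which ψ = 0.23.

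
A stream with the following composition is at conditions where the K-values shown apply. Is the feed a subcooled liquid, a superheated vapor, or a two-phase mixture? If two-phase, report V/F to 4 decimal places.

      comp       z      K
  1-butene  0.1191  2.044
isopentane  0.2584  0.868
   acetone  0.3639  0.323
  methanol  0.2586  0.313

ΣzᵢKᵢ = 0.6662; Σzᵢ/Kᵢ = 2.3088.
Since ΣzᵢKᵢ < 1 the mixture is below its bubble point — single liquid phase.

subcooled liquid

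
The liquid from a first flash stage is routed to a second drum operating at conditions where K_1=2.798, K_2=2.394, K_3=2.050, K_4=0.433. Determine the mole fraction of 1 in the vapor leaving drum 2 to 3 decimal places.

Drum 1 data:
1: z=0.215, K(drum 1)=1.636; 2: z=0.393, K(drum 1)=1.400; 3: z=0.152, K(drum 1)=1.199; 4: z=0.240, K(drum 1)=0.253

y_1 (drum 2) = 0.182

Drum 1:
Let ψ₁ = V/F and solve Σ zᵢ(Kᵢ−1)/(1+ψ₁(Kᵢ−1)) = 0.
Feasibility: ΣzᵢKᵢ = 1.145, Σzᵢ/Kᵢ = 1.488 — both > 1, two phases present.
Newton iteration, ψ₁⁰ = 0.45:
  ψ₁ = 0.450: g = -0.0028, g' = -0.407 → ψ₁ = 0.443
Converged at ψ₁ = 0.443.
Drum-1 compositions:
  1: x = 0.168, y = 0.274
  2: x = 0.334, y = 0.467
  3: x = 0.140, y = 0.167
  4: x = 0.359, y = 0.091
Drum-2 feed = drum-1 liquid: z₂ = (0.1677, 0.3338, 0.1397, 0.3588).
Drum 2:
Iterate (Newton) starting at ψ₂ = 0.5:
  ψ₂ = 0.500: g = 0.2453, g' = -0.667 → ψ₂ = 0.868
  ψ₂ = 0.868: g = 0.0045, g' = -0.705 → ψ₂ = 0.874
Converged at ψ₂ = 0.874.
  1: x = 0.065, y = 0.182
  2: x = 0.150, y = 0.360
  3: x = 0.073, y = 0.149
  4: x = 0.712, y = 0.308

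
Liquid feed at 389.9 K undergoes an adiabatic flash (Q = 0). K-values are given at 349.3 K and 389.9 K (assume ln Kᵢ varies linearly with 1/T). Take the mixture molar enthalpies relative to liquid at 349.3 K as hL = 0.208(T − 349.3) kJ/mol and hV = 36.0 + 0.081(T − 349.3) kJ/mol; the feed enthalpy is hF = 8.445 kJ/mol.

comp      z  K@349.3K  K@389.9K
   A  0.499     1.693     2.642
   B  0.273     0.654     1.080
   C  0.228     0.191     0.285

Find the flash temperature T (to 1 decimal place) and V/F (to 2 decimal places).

Adiabatic flash: solve Rachford–Rice at each trial T, then check hF = ψ·hV(T) + (1−ψ)·hL(T).
  T = 349.3 K: K = (1.693, 0.654, 0.191), RR gives ψ = 0.159, H_out = 5.711 kJ/mol
  T = 389.9 K: K = (2.642, 1.080, 0.285), RR gives ψ = 0.793, H_out = 32.903 kJ/mol
  T = 369.6 K: K = (2.141, 0.852, 0.236), RR gives ψ = 0.558, H_out = 22.879 kJ/mol
  T = 359.5 K: K = (1.911, 0.750, 0.213), RR gives ψ = 0.392, H_out = 15.714 kJ/mol
  T = 354.4 K: K = (1.800, 0.701, 0.202), RR gives ψ = 0.286, H_out = 11.166 kJ/mol
  T = 351.9 K: K = (1.747, 0.678, 0.197), RR gives ψ = 0.227, H_out = 8.624 kJ/mol
  T = 350.6 K: K = (1.720, 0.666, 0.194), RR gives ψ = 0.194, H_out = 7.205 kJ/mol
Linear interpolation between T = 350.6 (H_out = 7.205) and T = 351.9 (H_out = 8.624) on hF = 8.445 gives T ≈ 351.7 K, at which ψ = 0.22.

T = 351.7 K, V/F = 0.22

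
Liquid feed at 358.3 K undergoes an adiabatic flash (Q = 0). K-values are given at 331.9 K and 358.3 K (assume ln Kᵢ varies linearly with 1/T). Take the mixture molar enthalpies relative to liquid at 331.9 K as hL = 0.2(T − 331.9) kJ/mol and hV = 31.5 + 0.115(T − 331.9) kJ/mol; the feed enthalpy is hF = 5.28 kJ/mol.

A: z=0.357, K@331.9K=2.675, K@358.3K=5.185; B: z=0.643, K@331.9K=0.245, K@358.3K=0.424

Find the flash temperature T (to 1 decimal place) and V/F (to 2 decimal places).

Adiabatic flash: solve Rachford–Rice at each trial T, then check hF = ψ·hV(T) + (1−ψ)·hL(T).
  T = 331.9 K: K = (2.675, 0.245), RR gives ψ = 0.089, H_out = 2.802 kJ/mol
  T = 358.3 K: K = (5.185, 0.424), RR gives ψ = 0.466, H_out = 18.918 kJ/mol
  T = 345.1 K: K = (3.772, 0.326), RR gives ψ = 0.297, H_out = 11.676 kJ/mol
  T = 338.5 K: K = (3.187, 0.283), RR gives ψ = 0.204, H_out = 7.634 kJ/mol
  T = 335.2 K: K = (2.922, 0.264), RR gives ψ = 0.150, H_out = 5.353 kJ/mol
  T = 333.5 K: K = (2.793, 0.254), RR gives ψ = 0.120, H_out = 4.079 kJ/mol
Linear interpolation between T = 333.5 (H_out = 4.079) and T = 335.2 (H_out = 5.353) on hF = 5.28 gives T ≈ 335.1 K, at which ψ = 0.15.

T = 335.1 K, V/F = 0.15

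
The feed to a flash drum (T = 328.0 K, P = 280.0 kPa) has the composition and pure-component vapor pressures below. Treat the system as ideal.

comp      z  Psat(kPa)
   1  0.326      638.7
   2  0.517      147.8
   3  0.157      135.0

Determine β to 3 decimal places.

β = 0.149

Raoult's law: Kᵢ = Pᵢˢᵃᵗ/P = Pᵢˢᵃᵗ/280.0.
  K_1 = 638.7/280.0 = 2.28107, K_2 = 147.8/280.0 = 0.52786, K_3 = 135.0/280.0 = 0.48214
Iterate (Newton) starting at β = 0.5:
  β = 0.500: g = -0.1747, g' = -0.473 → β = 0.131
  β = 0.131: g = 0.0104, g' = -0.572 → β = 0.149
Converged at β = 0.149.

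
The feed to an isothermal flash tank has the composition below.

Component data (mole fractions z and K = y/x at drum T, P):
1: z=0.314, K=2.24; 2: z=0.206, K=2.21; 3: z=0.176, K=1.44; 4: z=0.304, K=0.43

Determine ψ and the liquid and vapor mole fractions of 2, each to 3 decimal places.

ψ = 0.905, x_2 = 0.098, y_2 = 0.217

Iterate (Newton) starting at ψ = 0.5:
  ψ = 0.500: g = 0.2168, g' = -0.517 → ψ = 0.919
  ψ = 0.919: g = -0.0089, g' = -0.626 → ψ = 0.905
Converged at ψ = 0.905.
Compositions from xᵢ = zᵢ/(1+ψ(Kᵢ−1)), yᵢ = Kᵢxᵢ:
  1: x = 0.148, y = 0.331
  2: x = 0.098, y = 0.217
  3: x = 0.126, y = 0.181
  4: x = 0.628, y = 0.270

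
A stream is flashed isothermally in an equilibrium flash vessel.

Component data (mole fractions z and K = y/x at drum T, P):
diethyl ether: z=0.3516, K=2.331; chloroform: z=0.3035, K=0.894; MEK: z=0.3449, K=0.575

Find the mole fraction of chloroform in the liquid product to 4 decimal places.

x_chloroform = 0.3277

Rachford–Rice: g(V/F) = Σ zᵢ(Kᵢ−1)/(1+V/F(Kᵢ−1)) = 0.
Check two-phase: ΣzᵢKᵢ = 1.2892 > 1 and Σzᵢ/Kᵢ = 1.0901 > 1, so g(0) = 0.2892 > 0 and g(1) = -0.0901 < 0.
Newton–Raphson from V/F = 0.5:
  V/F = 0.5000: g = 0.06088, g' = -0.3288 → V/F = 0.6851
  V/F = 0.6851: g = 0.00328, g' = -0.2984 → V/F = 0.6961
Converged at V/F = 0.6961.
Compositions from xᵢ = zᵢ/(1+V/F(Kᵢ−1)), yᵢ = Kᵢxᵢ:
  diethyl ether: x = 0.1825, y = 0.4254
  chloroform: x = 0.3277, y = 0.2929
  MEK: x = 0.4898, y = 0.2816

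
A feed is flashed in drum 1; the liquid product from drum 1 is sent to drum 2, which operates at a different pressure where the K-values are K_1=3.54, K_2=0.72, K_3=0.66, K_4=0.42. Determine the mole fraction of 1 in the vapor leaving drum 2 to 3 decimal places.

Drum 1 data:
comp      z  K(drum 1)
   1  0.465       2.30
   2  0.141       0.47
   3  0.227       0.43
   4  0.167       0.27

y_1 (drum 2) = 0.496

Drum 1:
Let ψ₁ = V/F and solve Σ zᵢ(Kᵢ−1)/(1+ψ₁(Kᵢ−1)) = 0.
Check two-phase: ΣzᵢKᵢ = 1.278 > 1 and Σzᵢ/Kᵢ = 1.649 > 1, so g(0) = 0.278 > 0 and g(1) = -0.649 < 0.
Newton iteration, ψ₁⁰ = 0.5:
  ψ₁ = 0.500: g = -0.1083, g' = -0.727 → ψ₁ = 0.351
  ψ₁ = 0.351: g = -0.0024, g' = -0.706 → ψ₁ = 0.348
Converged at ψ₁ = 0.348.
Drum-1 compositions:
  1: x = 0.320, y = 0.737
  2: x = 0.173, y = 0.081
  3: x = 0.283, y = 0.122
  4: x = 0.224, y = 0.060
Drum-2 feed = drum-1 liquid: z₂ = (0.3203, 0.1728, 0.2831, 0.2238).
Drum 2:
Rachford–Rice: g(ψ₂) = Σ zᵢ(Kᵢ−1)/(1+ψ₂(Kᵢ−1)) = 0.
Check two-phase: ΣzᵢKᵢ = 1.539 > 1 and Σzᵢ/Kᵢ = 1.292 > 1, so g(0) = 0.539 > 0 and g(1) = -0.292 < 0.
Iterate (Newton) starting at ψ₂ = 0.5:
  ψ₂ = 0.500: g = 0.0033, g' = -0.616 → ψ₂ = 0.505
Converged at ψ₂ = 0.505.
  1: x = 0.140, y = 0.496
  2: x = 0.201, y = 0.145
  3: x = 0.342, y = 0.226
  4: x = 0.317, y = 0.133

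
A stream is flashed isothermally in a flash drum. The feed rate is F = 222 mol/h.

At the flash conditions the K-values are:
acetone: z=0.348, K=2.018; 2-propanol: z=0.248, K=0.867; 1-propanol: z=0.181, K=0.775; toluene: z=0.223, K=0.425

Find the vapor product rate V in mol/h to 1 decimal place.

V = 92.7 mol/h

Rachford–Rice: g(V/F) = Σ zᵢ(Kᵢ−1)/(1+V/F(Kᵢ−1)) = 0.
g(0) = ΣzᵢKᵢ − 1 = 0.152 and g(1) = 1 − Σzᵢ/Kᵢ = -0.217, so a root lies in (0, 1).
Newton–Raphson from V/F = 0.67:
  V/F = 0.670: g = -0.0821, g' = -0.341 → V/F = 0.429
  V/F = 0.429: g = -0.0036, g' = -0.321 → V/F = 0.417
Converged at V/F = 0.418.
Then V = V/F·F = 0.4175·222 = 92.7 mol/h and L = F − V = 129.3 mol/h.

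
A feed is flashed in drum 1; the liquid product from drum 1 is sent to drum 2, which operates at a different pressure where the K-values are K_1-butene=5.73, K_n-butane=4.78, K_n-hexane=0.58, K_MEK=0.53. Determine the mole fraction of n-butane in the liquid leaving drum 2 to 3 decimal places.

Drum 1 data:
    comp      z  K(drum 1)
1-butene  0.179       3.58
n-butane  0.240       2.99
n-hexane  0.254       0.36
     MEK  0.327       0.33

x_n-butane (drum 2) = 0.062

Drum 1:
Material balance + equilibrium reduce to Σ zᵢ(Kᵢ−1)/(1+ψ₁(Kᵢ−1)) = 0.
g(0) = ΣzᵢKᵢ − 1 = 0.558 and g(1) = 1 − Σzᵢ/Kᵢ = -0.827, so a root lies in (0, 1).
Iterate (Newton) starting at ψ₁ = 0.51:
  ψ₁ = 0.510: g = -0.1377, g' = -1.024 → ψ₁ = 0.376
  ψ₁ = 0.376: g = 0.0011, g' = -1.061 → ψ₁ = 0.377
Converged at ψ₁ = 0.377.
Drum-1 compositions:
  1-butene: x = 0.091, y = 0.325
  n-butane: x = 0.137, y = 0.410
  n-hexane: x = 0.335, y = 0.120
  MEK: x = 0.437, y = 0.144
Drum-2 feed = drum-1 liquid: z₂ = (0.0908, 0.1372, 0.3347, 0.4374).
Drum 2:
Rachford–Rice: g(ψ₂) = Σ zᵢ(Kᵢ−1)/(1+ψ₂(Kᵢ−1)) = 0.
Check two-phase: ΣzᵢKᵢ = 1.602 > 1 and Σzᵢ/Kᵢ = 1.447 > 1, so g(0) = 0.602 > 0 and g(1) = -0.447 < 0.
Newton iteration, ψ₂⁰ = 0.4:
  ψ₂ = 0.400: g = -0.0672, g' = -0.785 → ψ₂ = 0.314
  ψ₂ = 0.314: g = 0.0064, g' = -0.949 → ψ₂ = 0.321
Converged at ψ₂ = 0.321.
  1-butene: x = 0.036, y = 0.206
  n-butane: x = 0.062, y = 0.296
  n-hexane: x = 0.387, y = 0.224
  MEK: x = 0.515, y = 0.273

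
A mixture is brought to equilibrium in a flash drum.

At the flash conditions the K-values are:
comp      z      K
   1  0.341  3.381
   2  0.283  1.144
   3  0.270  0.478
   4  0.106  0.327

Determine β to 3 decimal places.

Let β = V/F and solve Σ zᵢ(Kᵢ−1)/(1+β(Kᵢ−1)) = 0.
Check two-phase: ΣzᵢKᵢ = 1.640 > 1 and Σzᵢ/Kᵢ = 1.237 > 1, so g(0) = 0.640 > 0 and g(1) = -0.237 < 0.
Iterate (Newton) starting at β = 0.66:
  β = 0.660: g = 0.0096, g' = -0.624 → β = 0.675
Converged at β = 0.675.

β = 0.675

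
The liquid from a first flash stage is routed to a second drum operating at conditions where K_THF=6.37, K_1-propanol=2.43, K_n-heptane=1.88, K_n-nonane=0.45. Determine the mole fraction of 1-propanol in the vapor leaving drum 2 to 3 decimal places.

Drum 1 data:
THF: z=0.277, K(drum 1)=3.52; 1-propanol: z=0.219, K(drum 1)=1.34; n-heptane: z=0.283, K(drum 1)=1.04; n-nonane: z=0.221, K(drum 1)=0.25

y_1-propanol (drum 2) = 0.217

Drum 1:
Material balance + equilibrium reduce to Σ zᵢ(Kᵢ−1)/(1+ψ₁(Kᵢ−1)) = 0.
Feasibility: ΣzᵢKᵢ = 1.618, Σzᵢ/Kᵢ = 1.398 — both > 1, two phases present.
Iterate (Newton) starting at ψ₁ = 0.41:
  ψ₁ = 0.410: g = 0.1805, g' = -0.705 → ψ₁ = 0.666
  ψ₁ = 0.666: g = 0.0011, g' = -0.759 → ψ₁ = 0.668
Converged at ψ₁ = 0.668.
Drum-1 compositions:
  THF: x = 0.103, y = 0.364
  1-propanol: x = 0.178, y = 0.239
  n-heptane: x = 0.276, y = 0.287
  n-nonane: x = 0.443, y = 0.111
Drum-2 feed = drum-1 liquid: z₂ = (0.1033, 0.1785, 0.2756, 0.4426).
Drum 2:
Let ψ₂ = V/F and solve Σ zᵢ(Kᵢ−1)/(1+ψ₂(Kᵢ−1)) = 0.
Check two-phase: ΣzᵢKᵢ = 1.809 > 1 and Σzᵢ/Kᵢ = 1.220 > 1, so g(0) = 0.809 > 0 and g(1) = -0.220 < 0.
Iterate (Newton) starting at ψ₂ = 0.5:
  ψ₂ = 0.500: g = 0.1320, g' = -0.701 → ψ₂ = 0.688
  ψ₂ = 0.688: g = 0.0061, g' = -0.657 → ψ₂ = 0.698
Converged at ψ₂ = 0.698.
  THF: x = 0.022, y = 0.139
  1-propanol: x = 0.089, y = 0.217
  n-heptane: x = 0.171, y = 0.321
  n-nonane: x = 0.718, y = 0.323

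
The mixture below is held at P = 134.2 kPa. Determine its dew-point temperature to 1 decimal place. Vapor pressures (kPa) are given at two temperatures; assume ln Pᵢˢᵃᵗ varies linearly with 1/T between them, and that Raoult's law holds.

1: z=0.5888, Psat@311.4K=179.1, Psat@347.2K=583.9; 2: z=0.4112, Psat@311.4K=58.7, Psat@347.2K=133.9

T = 322.9 K

Dew-point temperature: Σzᵢ·P/Pᵢˢᵃᵗ(T) = 1. Interpolate ln Pᵢˢᵃᵗ = aᵢ + bᵢ/T.
  T = 311.4 K: ΣzᵢP/Pᵢˢᵃᵗ = 1.3813
  T = 347.2 K: ΣzᵢP/Pᵢˢᵃᵗ = 0.5474
  T = 329.3 K: ΣzᵢP/Pᵢˢᵃᵗ = 0.8453
  T = 320.4 K: ΣzᵢP/Pᵢˢᵃᵗ = 1.0707
  T = 324.9 K: ΣzᵢP/Pᵢˢᵃᵗ = 0.9483
  T = 322.6 K: ΣzᵢP/Pᵢˢᵃᵗ = 1.0085
Interpolating between 322.6 K and 324.9 K gives T ≈ 322.9 K.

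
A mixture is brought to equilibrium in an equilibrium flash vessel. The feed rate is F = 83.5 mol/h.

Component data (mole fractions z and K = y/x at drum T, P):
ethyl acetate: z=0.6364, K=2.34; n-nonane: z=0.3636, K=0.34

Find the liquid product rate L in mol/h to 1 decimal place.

L = 25.6 mol/h

Binary case is linear: z₁(K₁−1)(1+β(K₂−1)) + z₂(K₂−1)(1+β(K₁−1)) = 0
⇒ β = [z₁(K₁−1)+z₂(K₂−1)] / [−(K₁−1)(K₂−1)] = 0.61280/0.88440 = 0.6929
Then V = β·F = 0.6929·83.5 = 57.9 mol/h and L = F − V = 25.6 mol/h.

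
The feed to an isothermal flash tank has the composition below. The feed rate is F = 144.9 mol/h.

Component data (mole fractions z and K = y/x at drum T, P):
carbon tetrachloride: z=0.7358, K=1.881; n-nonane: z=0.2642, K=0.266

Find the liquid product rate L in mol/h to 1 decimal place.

L = 43.1 mol/h

Material balance + equilibrium reduce to Σ zᵢ(Kᵢ−1)/(1+ψ(Kᵢ−1)) = 0.
g(0) = ΣzᵢKᵢ − 1 = 0.4543 and g(1) = 1 − Σzᵢ/Kᵢ = -0.3844, so a root lies in (0, 1).
Newton–Raphson from ψ = 0.5:
  ψ = 0.5000: g = 0.14366, g' = -0.6305 → ψ = 0.7279
  ψ = 0.7279: g = -0.02140, g' = -0.8682 → ψ = 0.7032
  ψ = 0.7032: g = -0.00053, g' = -0.8258 → ψ = 0.7026
Converged at ψ = 0.7026.
Then V = ψ·F = 0.7026·144.9 = 101.8 mol/h and L = F − V = 43.1 mol/h.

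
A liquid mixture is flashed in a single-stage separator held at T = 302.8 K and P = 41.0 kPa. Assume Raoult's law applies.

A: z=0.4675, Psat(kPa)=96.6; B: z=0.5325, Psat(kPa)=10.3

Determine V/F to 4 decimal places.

V/F = 0.2317

Raoult's law: Kᵢ = Pᵢˢᵃᵗ/P = Pᵢˢᵃᵗ/41.0.
  K_A = 96.6/41.0 = 2.356098, K_B = 10.3/41.0 = 0.251220
Binary case is linear: z₁(K₁−1)(1+V/F(K₂−1)) + z₂(K₂−1)(1+V/F(K₁−1)) = 0
⇒ V/F = [z₁(K₁−1)+z₂(K₂−1)] / [−(K₁−1)(K₂−1)] = 0.23525/1.01542 = 0.2317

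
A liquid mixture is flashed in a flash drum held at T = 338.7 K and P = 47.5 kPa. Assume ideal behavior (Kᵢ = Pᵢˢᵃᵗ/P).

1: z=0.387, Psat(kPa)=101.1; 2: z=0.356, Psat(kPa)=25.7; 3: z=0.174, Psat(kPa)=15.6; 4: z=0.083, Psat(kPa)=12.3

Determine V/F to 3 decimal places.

Raoult's law: Kᵢ = Pᵢˢᵃᵗ/P = Pᵢˢᵃᵗ/47.5.
  K_1 = 101.1/47.5 = 2.12842, K_2 = 25.7/47.5 = 0.54105, K_3 = 15.6/47.5 = 0.32842, K_4 = 12.3/47.5 = 0.25895
Material balance + equilibrium reduce to Σ zᵢ(Kᵢ−1)/(1+V/F(Kᵢ−1)) = 0.
Feasibility: ΣzᵢKᵢ = 1.095, Σzᵢ/Kᵢ = 1.690 — both > 1, two phases present.
Newton iteration, V/F⁰ = 0.5:
  V/F = 0.500: g = -0.2065, g' = -0.621 → V/F = 0.167
  V/F = 0.167: g = -0.0115, g' = -0.596 → V/F = 0.148
Converged at V/F = 0.148.

V/F = 0.148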